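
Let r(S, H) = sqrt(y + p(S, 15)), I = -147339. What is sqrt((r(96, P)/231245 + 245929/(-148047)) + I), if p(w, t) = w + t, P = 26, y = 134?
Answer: sqrt(-3524280438029228929219650 + 724058295894315*sqrt(5))/4890732645 ≈ 383.85*I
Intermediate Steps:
p(w, t) = t + w
r(S, H) = sqrt(149 + S) (r(S, H) = sqrt(134 + (15 + S)) = sqrt(149 + S))
sqrt((r(96, P)/231245 + 245929/(-148047)) + I) = sqrt((sqrt(149 + 96)/231245 + 245929/(-148047)) - 147339) = sqrt((sqrt(245)*(1/231245) + 245929*(-1/148047)) - 147339) = sqrt(((7*sqrt(5))*(1/231245) - 245929/148047) - 147339) = sqrt((sqrt(5)/33035 - 245929/148047) - 147339) = sqrt((-245929/148047 + sqrt(5)/33035) - 147339) = sqrt(-21813342862/148047 + sqrt(5)/33035)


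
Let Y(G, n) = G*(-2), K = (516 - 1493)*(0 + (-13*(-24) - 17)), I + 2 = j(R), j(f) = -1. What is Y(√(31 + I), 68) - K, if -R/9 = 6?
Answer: 288215 - 4*√7 ≈ 2.8820e+5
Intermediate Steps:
R = -54 (R = -9*6 = -54)
I = -3 (I = -2 - 1 = -3)
K = -288215 (K = -977*(0 + (312 - 17)) = -977*(0 + 295) = -977*295 = -288215)
Y(G, n) = -2*G
Y(√(31 + I), 68) - K = -2*√(31 - 3) - 1*(-288215) = -4*√7 + 288215 = 288215 - 4*√7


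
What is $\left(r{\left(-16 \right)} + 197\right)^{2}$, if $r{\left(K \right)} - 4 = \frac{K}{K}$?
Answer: $40804$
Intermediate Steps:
$r{\left(K \right)} = 5$ ($r{\left(K \right)} = 4 + \frac{K}{K} = 4 + 1 = 5$)
$\left(r{\left(-16 \right)} + 197\right)^{2} = \left(5 + 197\right)^{2} = 202^{2} = 40804$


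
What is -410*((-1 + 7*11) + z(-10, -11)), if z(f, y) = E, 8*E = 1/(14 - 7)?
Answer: -872685/28 ≈ -31167.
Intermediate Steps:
E = 1/56 (E = 1/(8*(14 - 7)) = (⅛)/7 = (⅛)*(⅐) = 1/56 ≈ 0.017857)
z(f, y) = 1/56
-410*((-1 + 7*11) + z(-10, -11)) = -410*((-1 + 7*11) + 1/56) = -410*((-1 + 77) + 1/56) = -410*(76 + 1/56) = -410*4257/56 = -872685/28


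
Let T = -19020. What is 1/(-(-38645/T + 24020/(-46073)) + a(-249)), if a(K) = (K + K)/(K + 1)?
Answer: 1358278113/675882520 ≈ 2.0096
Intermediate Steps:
a(K) = 2*K/(1 + K) (a(K) = (2*K)/(1 + K) = 2*K/(1 + K))
1/(-(-38645/T + 24020/(-46073)) + a(-249)) = 1/(-(-38645/(-19020) + 24020/(-46073)) + 2*(-249)/(1 - 249)) = 1/(-(-38645*(-1/19020) + 24020*(-1/46073)) + 2*(-249)/(-248)) = 1/(-(7729/3804 - 24020/46073) + 2*(-249)*(-1/248)) = 1/(-1*264726137/175261692 + 249/124) = 1/(-264726137/175261692 + 249/124) = 1/(675882520/1358278113) = 1358278113/675882520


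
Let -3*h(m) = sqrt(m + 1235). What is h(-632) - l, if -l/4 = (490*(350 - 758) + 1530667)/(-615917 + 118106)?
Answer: -5322988/497811 - sqrt(67) ≈ -18.878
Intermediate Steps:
h(m) = -sqrt(1235 + m)/3 (h(m) = -sqrt(m + 1235)/3 = -sqrt(1235 + m)/3)
l = 5322988/497811 (l = -4*(490*(350 - 758) + 1530667)/(-615917 + 118106) = -4*(490*(-408) + 1530667)/(-497811) = -4*(-199920 + 1530667)*(-1)/497811 = -5322988*(-1)/497811 = -4*(-1330747/497811) = 5322988/497811 ≈ 10.693)
h(-632) - l = -sqrt(1235 - 632)/3 - 1*5322988/497811 = -sqrt(67) - 5322988/497811 = -5322988/497811 - sqrt(67)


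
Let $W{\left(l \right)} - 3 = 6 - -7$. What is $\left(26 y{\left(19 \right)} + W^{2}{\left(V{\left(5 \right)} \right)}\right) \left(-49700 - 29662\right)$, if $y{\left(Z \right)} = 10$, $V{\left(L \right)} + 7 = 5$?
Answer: $-40950792$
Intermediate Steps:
$V{\left(L \right)} = -2$ ($V{\left(L \right)} = -7 + 5 = -2$)
$W{\left(l \right)} = 16$ ($W{\left(l \right)} = 3 + \left(6 - -7\right) = 3 + \left(6 + 7\right) = 3 + 13 = 16$)
$\left(26 y{\left(19 \right)} + W^{2}{\left(V{\left(5 \right)} \right)}\right) \left(-49700 - 29662\right) = \left(26 \cdot 10 + 16^{2}\right) \left(-49700 - 29662\right) = \left(260 + 256\right) \left(-79362\right) = 516 \left(-79362\right) = -40950792$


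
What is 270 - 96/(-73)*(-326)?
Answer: -11586/73 ≈ -158.71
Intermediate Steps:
270 - 96/(-73)*(-326) = 270 - 96*(-1/73)*(-326) = 270 + (96/73)*(-326) = 270 - 31296/73 = -11586/73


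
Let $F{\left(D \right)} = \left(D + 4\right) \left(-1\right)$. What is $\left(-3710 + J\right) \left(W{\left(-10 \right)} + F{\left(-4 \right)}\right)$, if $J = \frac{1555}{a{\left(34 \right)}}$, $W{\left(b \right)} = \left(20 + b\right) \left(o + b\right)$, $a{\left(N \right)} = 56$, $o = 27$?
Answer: $- \frac{17527425}{28} \approx -6.2598 \cdot 10^{5}$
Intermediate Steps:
$W{\left(b \right)} = \left(20 + b\right) \left(27 + b\right)$
$F{\left(D \right)} = -4 - D$ ($F{\left(D \right)} = \left(4 + D\right) \left(-1\right) = -4 - D$)
$J = \frac{1555}{56} \approx 27.768$
$\left(-3710 + J\right) \left(W{\left(-10 \right)} + F{\left(-4 \right)}\right) = \left(-3710 + \frac{1555}{56}\right) \left(\left(540 + \left(-10\right)^{2} + 47 \left(-10\right)\right) - 0\right) = - \frac{206205 \left(\left(540 + 100 - 470\right) + \left(-4 + 4\right)\right)}{56} = - \frac{206205 \left(170 + 0\right)}{56} = \left(- \frac{206205}{56}\right) 170 = - \frac{17527425}{28}$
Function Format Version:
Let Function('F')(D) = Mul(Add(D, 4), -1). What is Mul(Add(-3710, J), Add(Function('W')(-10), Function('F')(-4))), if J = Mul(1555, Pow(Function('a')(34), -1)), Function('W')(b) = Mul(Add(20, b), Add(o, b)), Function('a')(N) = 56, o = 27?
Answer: Rational(-17527425, 28) ≈ -6.2598e+5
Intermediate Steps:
Function('W')(b) = Mul(Add(20, b), Add(27, b))
Function('F')(D) = Add(-4, Mul(-1, D)) (Function('F')(D) = Mul(Add(4, D), -1) = Add(-4, Mul(-1, D)))
J = Rational(1555, 56) (J = Mul(1555, Pow(56, -1)) = Mul(1555, Rational(1, 56)) = Rational(1555, 56) ≈ 27.768)
Mul(Add(-3710, J), Add(Function('W')(-10), Function('F')(-4))) = Mul(Add(-3710, Rational(1555, 56)), Add(Add(540, Pow(-10, 2), Mul(47, -10)), Add(-4, Mul(-1, -4)))) = Mul(Rational(-206205, 56), Add(Add(540, 100, -470), Add(-4, 4))) = Mul(Rational(-206205, 56), Add(170, 0)) = Mul(Rational(-206205, 56), 170) = Rational(-17527425, 28)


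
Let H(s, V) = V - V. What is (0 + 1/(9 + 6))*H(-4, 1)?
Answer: 0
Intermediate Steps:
H(s, V) = 0
(0 + 1/(9 + 6))*H(-4, 1) = (0 + 1/(9 + 6))*0 = (0 + 1/15)*0 = (1/15)*0 = 0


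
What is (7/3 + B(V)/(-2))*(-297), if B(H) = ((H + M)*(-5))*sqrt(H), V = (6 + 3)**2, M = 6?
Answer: -1164141/2 ≈ -5.8207e+5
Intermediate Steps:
V = 81 (V = 9**2 = 81)
B(H) = sqrt(H)*(-30 - 5*H) (B(H) = ((H + 6)*(-5))*sqrt(H) = ((6 + H)*(-5))*sqrt(H) = (-30 - 5*H)*sqrt(H) = sqrt(H)*(-30 - 5*H))
(7/3 + B(V)/(-2))*(-297) = (7/3 + (5*sqrt(81)*(-6 - 1*81))/(-2))*(-297) = (7*(1/3) + (5*9*(-6 - 81))*(-1/2))*(-297) = (7/3 + (5*9*(-87))*(-1/2))*(-297) = (7/3 - 3915*(-1/2))*(-297) = (7/3 + 3915/2)*(-297) = (11759/6)*(-297) = -1164141/2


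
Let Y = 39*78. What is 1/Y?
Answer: 1/3042 ≈ 0.00032873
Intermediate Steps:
Y = 3042
1/Y = 1/3042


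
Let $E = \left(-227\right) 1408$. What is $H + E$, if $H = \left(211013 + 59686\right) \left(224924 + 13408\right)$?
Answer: $64515914452$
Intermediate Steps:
$H = 64516234068$ ($H = 270699 \cdot 238332 = 64516234068$)
$E = -319616$
$H + E = 64516234068 - 319616 = 64515914452$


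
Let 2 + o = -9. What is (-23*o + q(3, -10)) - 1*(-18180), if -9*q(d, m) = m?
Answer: 165907/9 ≈ 18434.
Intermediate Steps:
o = -11 (o = -2 - 9 = -11)
q(d, m) = -m/9
(-23*o + q(3, -10)) - 1*(-18180) = (-23*(-11) - 1/9*(-10)) - 1*(-18180) = (253 + 10/9) + 18180 = 2287/9 + 18180 = 165907/9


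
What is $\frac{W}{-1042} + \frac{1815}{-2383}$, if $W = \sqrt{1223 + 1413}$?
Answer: $- \frac{1815}{2383} - \frac{\sqrt{659}}{521} \approx -0.81092$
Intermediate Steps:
$W = 2 \sqrt{659}$ ($W = \sqrt{2636} = 2 \sqrt{659} \approx 51.342$)
$\frac{W}{-1042} + \frac{1815}{-2383} = \frac{2 \sqrt{659}}{-1042} + \frac{1815}{-2383} = 2 \sqrt{659} \left(- \frac{1}{1042}\right) + 1815 \left(- \frac{1}{2383}\right) = - \frac{\sqrt{659}}{521} - \frac{1815}{2383} = - \frac{1815}{2383} - \frac{\sqrt{659}}{521}$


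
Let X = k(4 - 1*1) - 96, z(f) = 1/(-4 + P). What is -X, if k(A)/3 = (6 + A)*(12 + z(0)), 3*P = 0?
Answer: -885/4 ≈ -221.25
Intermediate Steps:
P = 0 (P = (⅓)*0 = 0)
z(f) = -¼ (z(f) = 1/(-4 + 0) = 1/(-4) = -¼)
k(A) = 423/2 + 141*A/4 (k(A) = 3*((6 + A)*(12 - ¼)) = 3*((6 + A)*(47/4)) = 3*(141/2 + 47*A/4) = 423/2 + 141*A/4)
X = 885/4 (X = (423/2 + 141*(4 - 1*1)/4) - 96 = (423/2 + 141*(4 - 1)/4) - 96 = (423/2 + (141/4)*3) - 96 = (423/2 + 423/4) - 96 = 1269/4 - 96 = 885/4 ≈ 221.25)
-X = -1*885/4 = -885/4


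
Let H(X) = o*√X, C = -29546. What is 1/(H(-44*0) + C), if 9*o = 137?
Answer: -1/29546 ≈ -3.3846e-5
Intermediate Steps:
o = 137/9 (o = (⅑)*137 = 137/9 ≈ 15.222)
H(X) = 137*√X/9
1/(H(-44*0) + C) = 1/(137*√(-44*0)/9 - 29546) = 1/(137*√0/9 - 29546) = 1/((137/9)*0 - 29546) = 1/(0 - 29546) = 1/(-29546) = -1/29546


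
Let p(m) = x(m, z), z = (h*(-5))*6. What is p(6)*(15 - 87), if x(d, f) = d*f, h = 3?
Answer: 38880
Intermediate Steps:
z = -90 (z = (3*(-5))*6 = -15*6 = -90)
p(m) = -90*m (p(m) = m*(-90) = -90*m)
p(6)*(15 - 87) = (-90*6)*(15 - 87) = -540*(-72) = 38880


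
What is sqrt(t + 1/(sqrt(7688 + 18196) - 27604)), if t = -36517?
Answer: sqrt(-2016030538 + 438204*sqrt(719))/(2*sqrt(13802 - 3*sqrt(719))) ≈ 191.09*I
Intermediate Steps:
sqrt(t + 1/(sqrt(7688 + 18196) - 27604)) = sqrt(-36517 + 1/(sqrt(7688 + 18196) - 27604)) = sqrt(-36517 + 1/(sqrt(25884) - 27604)) = sqrt(-36517 + 1/(6*sqrt(719) - 27604)) = sqrt(-36517 + 1/(-27604 + 6*sqrt(719)))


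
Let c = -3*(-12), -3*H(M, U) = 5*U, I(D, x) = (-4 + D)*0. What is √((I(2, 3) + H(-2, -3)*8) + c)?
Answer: 2*√19 ≈ 8.7178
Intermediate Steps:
I(D, x) = 0
H(M, U) = -5*U/3
c = 36
√((I(2, 3) + H(-2, -3)*8) + c) = √((0 - 5/3*(-3)*8) + 36) = √((0 + 5*8) + 36) = √((0 + 40) + 36) = √(40 + 36) = √76 = 2*√19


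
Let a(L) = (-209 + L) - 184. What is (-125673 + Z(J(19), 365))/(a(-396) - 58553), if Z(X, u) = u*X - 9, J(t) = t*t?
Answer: -6083/59342 ≈ -0.10251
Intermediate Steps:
J(t) = t**2
Z(X, u) = -9 + X*u (Z(X, u) = X*u - 9 = -9 + X*u)
a(L) = -393 + L
(-125673 + Z(J(19), 365))/(a(-396) - 58553) = (-125673 + (-9 + 19**2*365))/((-393 - 396) - 58553) = (-125673 + (-9 + 361*365))/(-789 - 58553) = (-125673 + (-9 + 131765))/(-59342) = (-125673 + 131756)*(-1/59342) = 6083*(-1/59342) = -6083/59342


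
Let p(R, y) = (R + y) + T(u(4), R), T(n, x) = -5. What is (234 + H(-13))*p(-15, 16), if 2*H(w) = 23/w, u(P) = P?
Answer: -12122/13 ≈ -932.46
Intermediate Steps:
p(R, y) = -5 + R + y (p(R, y) = (R + y) - 5 = -5 + R + y)
H(w) = 23/(2*w) (H(w) = (23/w)/2 = 23/(2*w))
(234 + H(-13))*p(-15, 16) = (234 + (23/2)/(-13))*(-5 - 15 + 16) = (234 + (23/2)*(-1/13))*(-4) = (234 - 23/26)*(-4) = (6061/26)*(-4) = -12122/13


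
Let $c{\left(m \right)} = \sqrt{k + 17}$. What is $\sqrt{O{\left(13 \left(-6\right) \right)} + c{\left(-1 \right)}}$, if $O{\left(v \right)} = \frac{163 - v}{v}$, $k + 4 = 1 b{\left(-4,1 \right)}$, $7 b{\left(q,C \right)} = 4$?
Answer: $\frac{\sqrt{-921102 + 42588 \sqrt{665}}}{546} \approx 0.77084$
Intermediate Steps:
$b{\left(q,C \right)} = \frac{4}{7}$ ($b{\left(q,C \right)} = \frac{1}{7} \cdot 4 = \frac{4}{7}$)
$k = - \frac{24}{7}$ ($k = -4 + 1 \cdot \frac{4}{7} = -4 + \frac{4}{7} = - \frac{24}{7} \approx -3.4286$)
$O{\left(v \right)} = \frac{163 - v}{v}$
$c{\left(m \right)} = \frac{\sqrt{665}}{7}$ ($c{\left(m \right)} = \sqrt{- \frac{24}{7} + 17} = \sqrt{\frac{95}{7}} = \frac{\sqrt{665}}{7}$)
$\sqrt{O{\left(13 \left(-6\right) \right)} + c{\left(-1 \right)}} = \sqrt{\frac{163 - 13 \left(-6\right)}{13 \left(-6\right)} + \frac{\sqrt{665}}{7}} = \sqrt{\frac{163 - -78}{-78} + \frac{\sqrt{665}}{7}} = \sqrt{- \frac{163 + 78}{78} + \frac{\sqrt{665}}{7}} = \sqrt{\left(- \frac{1}{78}\right) 241 + \frac{\sqrt{665}}{7}} = \sqrt{- \frac{241}{78} + \frac{\sqrt{665}}{7}}$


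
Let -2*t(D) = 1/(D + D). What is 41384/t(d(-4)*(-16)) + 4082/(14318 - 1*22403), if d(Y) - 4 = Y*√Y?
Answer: 85654943758/8085 - 21188608*I ≈ 1.0594e+7 - 2.1189e+7*I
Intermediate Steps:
d(Y) = 4 + Y^(3/2) (d(Y) = 4 + Y*√Y = 4 + Y^(3/2))
t(D) = -1/(4*D) (t(D) = -1/(2*(D + D)) = -1/(2*D)/2 = -1/(4*D))
41384/t(d(-4)*(-16)) + 4082/(14318 - 1*22403) = 41384/((-(-1/(16*(4 + (-4)^(3/2))))/4)) + 4082/(14318 - 1*22403) = 41384/((-(-1/1280 - I/640))) + 4082/(14318 - 22403) = 41384/((-(-64 - 128*I)/20480/4)) + 4082/(-8085) = 41384/((-(-64 - 128*I)/81920)) + 4082*(-1/8085) = 41384/((-(-64 - 128*I)/81920)) - 4082/8085 = 41384*(256 - 512*I) - 4082/8085 = (10594304 - 21188608*I) - 4082/8085 = 85654943758/8085 - 21188608*I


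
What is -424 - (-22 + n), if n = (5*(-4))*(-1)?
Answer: -422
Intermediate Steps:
n = 20 (n = -20*(-1) = 20)
-424 - (-22 + n) = -424 - (-22 + 20) = -424 - 1*(-2) = -424 + 2 = -422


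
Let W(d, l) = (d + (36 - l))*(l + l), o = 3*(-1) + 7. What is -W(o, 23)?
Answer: -782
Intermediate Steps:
o = 4 (o = -3 + 7 = 4)
W(d, l) = 2*l*(36 + d - l) (W(d, l) = (36 + d - l)*(2*l) = 2*l*(36 + d - l))
-W(o, 23) = -2*23*(36 + 4 - 1*23) = -2*23*(36 + 4 - 23) = -2*23*17 = -1*782 = -782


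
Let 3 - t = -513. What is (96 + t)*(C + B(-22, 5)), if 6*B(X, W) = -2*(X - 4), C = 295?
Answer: 185844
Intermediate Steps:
t = 516 (t = 3 - 1*(-513) = 3 + 513 = 516)
B(X, W) = 4/3 - X/3 (B(X, W) = (-2*(X - 4))/6 = (-2*(-4 + X))/6 = (8 - 2*X)/6 = 4/3 - X/3)
(96 + t)*(C + B(-22, 5)) = (96 + 516)*(295 + (4/3 - ⅓*(-22))) = 612*(295 + (4/3 + 22/3)) = 612*(295 + 26/3) = 612*(911/3) = 185844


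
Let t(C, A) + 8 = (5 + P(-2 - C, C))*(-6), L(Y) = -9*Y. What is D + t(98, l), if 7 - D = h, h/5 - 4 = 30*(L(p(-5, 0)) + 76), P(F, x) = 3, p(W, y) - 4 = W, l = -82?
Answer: -12819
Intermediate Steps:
p(W, y) = 4 + W
t(C, A) = -56 (t(C, A) = -8 + (5 + 3)*(-6) = -8 + 8*(-6) = -8 - 48 = -56)
h = 12770 (h = 20 + 5*(30*(-9*(4 - 5) + 76)) = 20 + 5*(30*(-9*(-1) + 76)) = 20 + 5*(30*(9 + 76)) = 20 + 5*(30*85) = 20 + 5*2550 = 20 + 12750 = 12770)
D = -12763 (D = 7 - 1*12770 = 7 - 12770 = -12763)
D + t(98, l) = -12763 - 56 = -12819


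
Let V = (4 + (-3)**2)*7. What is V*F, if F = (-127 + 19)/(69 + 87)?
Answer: -63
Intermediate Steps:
F = -9/13 (F = -108/156 = -108*1/156 = -9/13 ≈ -0.69231)
V = 91 (V = (4 + 9)*7 = 13*7 = 91)
V*F = 91*(-9/13) = -63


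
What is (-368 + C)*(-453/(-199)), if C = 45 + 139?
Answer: -83352/199 ≈ -418.85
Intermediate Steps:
C = 184
(-368 + C)*(-453/(-199)) = (-368 + 184)*(-453/(-199)) = -(-83352)*(-1)/199 = -184*453/199 = -83352/199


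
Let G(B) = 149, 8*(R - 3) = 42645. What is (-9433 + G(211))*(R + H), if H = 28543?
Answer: -629021173/2 ≈ -3.1451e+8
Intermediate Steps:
R = 42669/8 (R = 3 + (⅛)*42645 = 3 + 42645/8 = 42669/8 ≈ 5333.6)
(-9433 + G(211))*(R + H) = (-9433 + 149)*(42669/8 + 28543) = -9284*271013/8 = -629021173/2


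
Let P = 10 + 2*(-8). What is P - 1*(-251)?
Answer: 245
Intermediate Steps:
P = -6 (P = 10 - 16 = -6)
P - 1*(-251) = -6 - 1*(-251) = -6 + 251 = 245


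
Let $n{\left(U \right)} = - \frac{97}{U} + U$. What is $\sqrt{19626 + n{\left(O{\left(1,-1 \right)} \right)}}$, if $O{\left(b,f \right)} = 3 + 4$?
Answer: $\frac{\sqrt{961338}}{7} \approx 140.07$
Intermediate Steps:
$O{\left(b,f \right)} = 7$
$n{\left(U \right)} = U - \frac{97}{U}$
$\sqrt{19626 + n{\left(O{\left(1,-1 \right)} \right)}} = \sqrt{19626 + \left(7 - \frac{97}{7}\right)} = \sqrt{19626 - \frac{48}{7}} = \sqrt{\frac{137334}{7}} = \frac{\sqrt{961338}}{7}$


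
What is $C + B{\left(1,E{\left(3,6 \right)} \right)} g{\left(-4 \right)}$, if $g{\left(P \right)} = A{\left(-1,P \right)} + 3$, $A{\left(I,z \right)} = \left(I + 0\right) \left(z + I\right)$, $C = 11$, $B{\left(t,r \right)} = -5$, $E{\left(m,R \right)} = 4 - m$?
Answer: $-29$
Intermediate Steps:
$A{\left(I,z \right)} = I \left(I + z\right)$
$g{\left(P \right)} = 4 - P$ ($g{\left(P \right)} = - (-1 + P) + 3 = \left(1 - P\right) + 3 = 4 - P$)
$C + B{\left(1,E{\left(3,6 \right)} \right)} g{\left(-4 \right)} = 11 - 5 \left(4 - -4\right) = 11 - 5 \left(4 + 4\right) = 11 - 40 = -29$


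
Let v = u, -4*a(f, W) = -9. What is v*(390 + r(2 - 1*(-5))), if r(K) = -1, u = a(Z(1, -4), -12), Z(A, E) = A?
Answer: 3501/4 ≈ 875.25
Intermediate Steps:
a(f, W) = 9/4 (a(f, W) = -¼*(-9) = 9/4)
u = 9/4 ≈ 2.2500
v = 9/4 ≈ 2.2500
v*(390 + r(2 - 1*(-5))) = 9*(390 - 1)/4 = (9/4)*389 = 3501/4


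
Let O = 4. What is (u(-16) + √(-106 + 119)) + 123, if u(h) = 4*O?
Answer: 139 + √13 ≈ 142.61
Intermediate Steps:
u(h) = 16 (u(h) = 4*4 = 16)
(u(-16) + √(-106 + 119)) + 123 = (16 + √(-106 + 119)) + 123 = (16 + √13) + 123 = 139 + √13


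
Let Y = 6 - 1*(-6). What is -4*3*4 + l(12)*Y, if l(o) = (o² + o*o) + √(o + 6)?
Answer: 3408 + 36*√2 ≈ 3458.9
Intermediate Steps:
Y = 12 (Y = 6 + 6 = 12)
l(o) = √(6 + o) + 2*o² (l(o) = (o² + o²) + √(6 + o) = 2*o² + √(6 + o) = √(6 + o) + 2*o²)
-4*3*4 + l(12)*Y = -4*3*4 + (√(6 + 12) + 2*12²)*12 = -12*4 + (√18 + 2*144)*12 = -48 + (3*√2 + 288)*12 = -48 + (288 + 3*√2)*12 = -48 + (3456 + 36*√2) = 3408 + 36*√2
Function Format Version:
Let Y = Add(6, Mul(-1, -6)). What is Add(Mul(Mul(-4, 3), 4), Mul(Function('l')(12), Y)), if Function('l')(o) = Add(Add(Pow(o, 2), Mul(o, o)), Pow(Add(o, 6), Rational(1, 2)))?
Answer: Add(3408, Mul(36, Pow(2, Rational(1, 2)))) ≈ 3458.9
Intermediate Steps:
Y = 12 (Y = Add(6, 6) = 12)
Function('l')(o) = Add(Pow(Add(6, o), Rational(1, 2)), Mul(2, Pow(o, 2))) (Function('l')(o) = Add(Add(Pow(o, 2), Pow(o, 2)), Pow(Add(6, o), Rational(1, 2))) = Add(Mul(2, Pow(o, 2)), Pow(Add(6, o), Rational(1, 2))) = Add(Pow(Add(6, o), Rational(1, 2)), Mul(2, Pow(o, 2))))
Add(Mul(Mul(-4, 3), 4), Mul(Function('l')(12), Y)) = Add(Mul(Mul(-4, 3), 4), Mul(Add(Pow(Add(6, 12), Rational(1, 2)), Mul(2, Pow(12, 2))), 12)) = Add(Mul(-12, 4), Mul(Add(Pow(18, Rational(1, 2)), Mul(2, 144)), 12)) = Add(-48, Mul(Add(Mul(3, Pow(2, Rational(1, 2))), 288), 12)) = Add(-48, Mul(Add(288, Mul(3, Pow(2, Rational(1, 2)))), 12)) = Add(-48, Add(3456, Mul(36, Pow(2, Rational(1, 2))))) = Add(3408, Mul(36, Pow(2, Rational(1, 2))))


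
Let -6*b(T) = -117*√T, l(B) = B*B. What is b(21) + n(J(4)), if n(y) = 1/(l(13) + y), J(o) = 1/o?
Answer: 4/677 + 39*√21/2 ≈ 89.366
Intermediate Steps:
l(B) = B²
b(T) = 39*√T/2 (b(T) = -(-39)*√T/2 = 39*√T/2)
n(y) = 1/(169 + y) (n(y) = 1/(13² + y) = 1/(169 + y))
b(21) + n(J(4)) = 39*√21/2 + 1/(169 + 1/4) = 39*√21/2 + 1/(169 + ¼) = 39*√21/2 + 1/(677/4) = 39*√21/2 + 4/677 = 4/677 + 39*√21/2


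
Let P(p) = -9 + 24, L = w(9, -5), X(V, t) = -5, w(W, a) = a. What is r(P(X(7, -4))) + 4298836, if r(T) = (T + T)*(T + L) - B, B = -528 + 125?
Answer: 4299539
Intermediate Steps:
L = -5
P(p) = 15
B = -403
r(T) = 403 + 2*T*(-5 + T) (r(T) = (T + T)*(T - 5) - 1*(-403) = (2*T)*(-5 + T) + 403 = 2*T*(-5 + T) + 403 = 403 + 2*T*(-5 + T))
r(P(X(7, -4))) + 4298836 = (403 - 10*15 + 2*15²) + 4298836 = (403 - 150 + 2*225) + 4298836 = (403 - 150 + 450) + 4298836 = 703 + 4298836 = 4299539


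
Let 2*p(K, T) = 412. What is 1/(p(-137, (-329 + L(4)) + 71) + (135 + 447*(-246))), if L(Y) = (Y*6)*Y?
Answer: -1/109621 ≈ -9.1223e-6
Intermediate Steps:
L(Y) = 6*Y² (L(Y) = (6*Y)*Y = 6*Y²)
p(K, T) = 206 (p(K, T) = (½)*412 = 206)
1/(p(-137, (-329 + L(4)) + 71) + (135 + 447*(-246))) = 1/(206 + (135 + 447*(-246))) = 1/(206 + (135 - 109962)) = 1/(206 - 109827) = 1/(-109621) = -1/109621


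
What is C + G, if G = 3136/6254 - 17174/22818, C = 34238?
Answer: 1221463974197/35675943 ≈ 34238.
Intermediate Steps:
G = -8962237/35675943 (G = 3136*(1/6254) - 17174*1/22818 = 1568/3127 - 8587/11409 = -8962237/35675943 ≈ -0.25121)
C + G = 34238 - 8962237/35675943 = 1221463974197/35675943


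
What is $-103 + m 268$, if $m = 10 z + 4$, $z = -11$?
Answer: $-28511$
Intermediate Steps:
$m = -106$ ($m = 10 \left(-11\right) + 4 = -110 + 4 = -106$)
$-103 + m 268 = -103 - 28408 = -28511$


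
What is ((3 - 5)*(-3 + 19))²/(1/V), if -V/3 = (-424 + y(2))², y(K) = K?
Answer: -547074048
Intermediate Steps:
V = -534252 (V = -3*(-424 + 2)² = -3*(-422)² = -3*178084 = -534252)
((3 - 5)*(-3 + 19))²/(1/V) = ((3 - 5)*(-3 + 19))²/(1/(-534252)) = (-2*16)²/(-1/534252) = (-32)²*(-534252) = 1024*(-534252) = -547074048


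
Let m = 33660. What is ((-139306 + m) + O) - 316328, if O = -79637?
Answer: -501611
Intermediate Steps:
((-139306 + m) + O) - 316328 = ((-139306 + 33660) - 79637) - 316328 = (-105646 - 79637) - 316328 = -185283 - 316328 = -501611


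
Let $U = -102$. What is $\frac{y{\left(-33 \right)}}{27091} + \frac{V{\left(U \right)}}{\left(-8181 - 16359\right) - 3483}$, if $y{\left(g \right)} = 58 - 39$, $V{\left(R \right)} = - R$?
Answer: $- \frac{743615}{253057031} \approx -0.0029385$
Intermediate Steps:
$y{\left(g \right)} = 19$ ($y{\left(g \right)} = 58 - 39 = 19$)
$\frac{y{\left(-33 \right)}}{27091} + \frac{V{\left(U \right)}}{\left(-8181 - 16359\right) - 3483} = \frac{19}{27091} + \frac{\left(-1\right) \left(-102\right)}{\left(-8181 - 16359\right) - 3483} = 19 \cdot \frac{1}{27091} + \frac{102}{-24540 - 3483} = \frac{19}{27091} + \frac{102}{-28023} = \frac{19}{27091} + 102 \left(- \frac{1}{28023}\right) = \frac{19}{27091} - \frac{34}{9341} = - \frac{743615}{253057031}$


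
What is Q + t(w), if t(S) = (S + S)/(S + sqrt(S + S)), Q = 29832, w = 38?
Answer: 268507/9 - sqrt(19)/9 ≈ 29834.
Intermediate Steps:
t(S) = 2*S/(S + sqrt(2)*sqrt(S)) (t(S) = (2*S)/(S + sqrt(2*S)) = (2*S)/(S + sqrt(2)*sqrt(S)) = 2*S/(S + sqrt(2)*sqrt(S)))
Q + t(w) = 29832 + 2*38/(38 + sqrt(2)*sqrt(38)) = 29832 + 2*38/(38 + 2*sqrt(19)) = 29832 + 76/(38 + 2*sqrt(19))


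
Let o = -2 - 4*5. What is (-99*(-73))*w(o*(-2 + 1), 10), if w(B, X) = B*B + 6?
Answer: 3541230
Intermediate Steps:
o = -22 (o = -2 - 20 = -22)
w(B, X) = 6 + B**2 (w(B, X) = B**2 + 6 = 6 + B**2)
(-99*(-73))*w(o*(-2 + 1), 10) = (-99*(-73))*(6 + (-22*(-2 + 1))**2) = 7227*(6 + (-22*(-1))**2) = 7227*(6 + 22**2) = 7227*(6 + 484) = 7227*490 = 3541230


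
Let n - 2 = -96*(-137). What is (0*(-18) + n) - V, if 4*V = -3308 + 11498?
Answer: 22213/2 ≈ 11107.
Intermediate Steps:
n = 13154 (n = 2 - 96*(-137) = 2 + 13152 = 13154)
V = 4095/2 (V = (-3308 + 11498)/4 = (¼)*8190 = 4095/2 ≈ 2047.5)
(0*(-18) + n) - V = (0*(-18) + 13154) - 1*4095/2 = (0 + 13154) - 4095/2 = 13154 - 4095/2 = 22213/2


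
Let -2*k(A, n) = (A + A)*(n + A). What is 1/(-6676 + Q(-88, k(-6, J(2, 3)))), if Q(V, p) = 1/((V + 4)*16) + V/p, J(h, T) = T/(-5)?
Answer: -4032/26908675 ≈ -0.00014984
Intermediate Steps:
J(h, T) = -T/5 (J(h, T) = T*(-⅕) = -T/5)
k(A, n) = -A*(A + n) (k(A, n) = -(A + A)*(n + A)/2 = -2*A*(A + n)/2 = -A*(A + n))
Q(V, p) = 1/(16*(4 + V)) + V/p (Q(V, p) = (1/16)/(4 + V) + V/p = 1/(16*(4 + V)) + V/p)
1/(-6676 + Q(-88, k(-6, J(2, 3)))) = 1/(-6676 + ((-88)² + 4*(-88) + (-1*(-6)*(-6 - ⅕*3))/16)/(((-1*(-6)*(-6 - ⅕*3)))*(4 - 88))) = 1/(-6676 + (7744 - 352 + (-1*(-6)*(-6 - ⅗))/16)/(-1*(-6)*(-6 - ⅗)*(-84))) = 1/(-6676 - 1/84*(7744 - 352 + (-1*(-6)*(-33/5))/16)/(-1*(-6)*(-33/5))) = 1/(-6676 - 1/84*(7744 - 352 + (1/16)*(-198/5))/(-198/5)) = 1/(-6676 - 5/198*(-1/84)*(7744 - 352 - 99/40)) = 1/(-6676 - 5/198*(-1/84)*295581/40) = 1/(-6676 + 8957/4032) = 1/(-26908675/4032) = -4032/26908675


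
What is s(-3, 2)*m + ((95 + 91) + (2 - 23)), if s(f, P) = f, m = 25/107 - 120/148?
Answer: 660090/3959 ≈ 166.73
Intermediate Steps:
m = -2285/3959 (m = 25*(1/107) - 120*1/148 = 25/107 - 30/37 = -2285/3959 ≈ -0.57717)
s(-3, 2)*m + ((95 + 91) + (2 - 23)) = -3*(-2285/3959) + ((95 + 91) + (2 - 23)) = 6855/3959 + (186 - 21) = 6855/3959 + 165 = 660090/3959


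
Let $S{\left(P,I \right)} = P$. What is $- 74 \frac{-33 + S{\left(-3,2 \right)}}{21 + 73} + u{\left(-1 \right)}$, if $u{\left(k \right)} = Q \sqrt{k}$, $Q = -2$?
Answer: $\frac{1332}{47} - 2 i \approx 28.34 - 2.0 i$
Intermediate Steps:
$u{\left(k \right)} = - 2 \sqrt{k}$
$- 74 \frac{-33 + S{\left(-3,2 \right)}}{21 + 73} + u{\left(-1 \right)} = - 74 \frac{-33 - 3}{21 + 73} - 2 \sqrt{-1} = - 74 \left(- \frac{36}{94}\right) - 2 i = - 74 \left(\left(-36\right) \frac{1}{94}\right) - 2 i = \left(-74\right) \left(- \frac{18}{47}\right) - 2 i = \frac{1332}{47} - 2 i$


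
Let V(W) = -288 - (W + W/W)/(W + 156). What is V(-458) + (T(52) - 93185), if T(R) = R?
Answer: -28213599/302 ≈ -93423.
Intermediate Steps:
V(W) = -288 - (1 + W)/(156 + W) (V(W) = -288 - (W + 1)/(156 + W) = -288 - (1 + W)/(156 + W))
V(-458) + (T(52) - 93185) = (-44929 - 289*(-458))/(156 - 458) + (52 - 93185) = (-44929 + 132362)/(-302) - 93133 = -1/302*87433 - 93133 = -87433/302 - 93133 = -28213599/302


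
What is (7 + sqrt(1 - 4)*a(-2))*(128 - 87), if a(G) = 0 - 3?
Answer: 287 - 123*I*sqrt(3) ≈ 287.0 - 213.04*I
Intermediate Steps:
a(G) = -3
(7 + sqrt(1 - 4)*a(-2))*(128 - 87) = (7 + sqrt(1 - 4)*(-3))*(128 - 87) = (7 + sqrt(-3)*(-3))*41 = (7 + (I*sqrt(3))*(-3))*41 = (7 - 3*I*sqrt(3))*41 = 287 - 123*I*sqrt(3)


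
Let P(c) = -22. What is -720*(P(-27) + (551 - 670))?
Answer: 101520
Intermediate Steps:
-720*(P(-27) + (551 - 670)) = -720*(-22 + (551 - 670)) = -720*(-22 - 119) = -720*(-141) = 101520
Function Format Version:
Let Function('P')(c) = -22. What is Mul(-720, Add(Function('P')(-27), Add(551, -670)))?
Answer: 101520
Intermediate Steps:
Mul(-720, Add(Function('P')(-27), Add(551, -670))) = Mul(-720, Add(-22, Add(551, -670))) = Mul(-720, Add(-22, -119)) = Mul(-720, -141) = 101520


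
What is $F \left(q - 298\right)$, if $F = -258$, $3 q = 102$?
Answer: $68112$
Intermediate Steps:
$q = 34$ ($q = \frac{1}{3} \cdot 102 = 34$)
$F \left(q - 298\right) = - 258 \left(34 - 298\right) = \left(-258\right) \left(-264\right) = 68112$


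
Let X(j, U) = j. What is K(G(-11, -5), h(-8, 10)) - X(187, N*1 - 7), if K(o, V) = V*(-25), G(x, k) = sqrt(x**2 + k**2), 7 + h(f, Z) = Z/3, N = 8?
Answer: -286/3 ≈ -95.333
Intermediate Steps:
h(f, Z) = -7 + Z/3
G(x, k) = sqrt(k**2 + x**2)
K(o, V) = -25*V
K(G(-11, -5), h(-8, 10)) - X(187, N*1 - 7) = -25*(-7 + (1/3)*10) - 1*187 = -25*(-7 + 10/3) - 187 = -25*(-11/3) - 187 = 275/3 - 187 = -286/3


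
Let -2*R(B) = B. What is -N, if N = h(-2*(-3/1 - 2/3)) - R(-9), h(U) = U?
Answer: -17/6 ≈ -2.8333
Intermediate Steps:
R(B) = -B/2
N = 17/6 (N = -2*(-3/1 - 2/3) - (-1)*(-9)/2 = -2*(-3*1 - 2*⅓) - 1*9/2 = -2*(-3 - ⅔) - 9/2 = -2*(-11/3) - 9/2 = 22/3 - 9/2 = 17/6 ≈ 2.8333)
-N = -1*17/6 = -17/6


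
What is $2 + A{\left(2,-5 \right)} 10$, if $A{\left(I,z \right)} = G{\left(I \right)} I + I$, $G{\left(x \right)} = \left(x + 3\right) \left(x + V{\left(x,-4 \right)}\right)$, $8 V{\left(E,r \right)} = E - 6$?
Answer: $172$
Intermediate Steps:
$V{\left(E,r \right)} = - \frac{3}{4} + \frac{E}{8}$ ($V{\left(E,r \right)} = \frac{E - 6}{8} = \frac{-6 + E}{8} = - \frac{3}{4} + \frac{E}{8}$)
$G{\left(x \right)} = \left(3 + x\right) \left(- \frac{3}{4} + \frac{9 x}{8}\right)$ ($G{\left(x \right)} = \left(x + 3\right) \left(x + \left(- \frac{3}{4} + \frac{x}{8}\right)\right) = \left(3 + x\right) \left(- \frac{3}{4} + \frac{9 x}{8}\right)$)
$A{\left(I,z \right)} = I + I \left(- \frac{9}{4} + \frac{9 I^{2}}{8} + \frac{21 I}{8}\right)$ ($A{\left(I,z \right)} = \left(- \frac{9}{4} + \frac{9 I^{2}}{8} + \frac{21 I}{8}\right) I + I = I \left(- \frac{9}{4} + \frac{9 I^{2}}{8} + \frac{21 I}{8}\right) + I = I + I \left(- \frac{9}{4} + \frac{9 I^{2}}{8} + \frac{21 I}{8}\right)$)
$2 + A{\left(2,-5 \right)} 10 = 2 + \frac{1}{8} \cdot 2 \left(-10 + 9 \cdot 2^{2} + 21 \cdot 2\right) 10 = 2 + \frac{1}{8} \cdot 2 \left(-10 + 9 \cdot 4 + 42\right) 10 = 2 + \frac{1}{8} \cdot 2 \left(-10 + 36 + 42\right) 10 = 2 + \frac{1}{8} \cdot 2 \cdot 68 \cdot 10 = 2 + 17 \cdot 10 = 2 + 170 = 172$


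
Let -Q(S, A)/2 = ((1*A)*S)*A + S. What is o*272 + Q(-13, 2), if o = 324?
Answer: 88258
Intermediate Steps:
Q(S, A) = -2*S - 2*S*A**2 (Q(S, A) = -2*(((1*A)*S)*A + S) = -2*((A*S)*A + S) = -2*(S*A**2 + S) = -2*(S + S*A**2) = -2*S - 2*S*A**2)
o*272 + Q(-13, 2) = 324*272 - 2*(-13)*(1 + 2**2) = 88128 - 2*(-13)*(1 + 4) = 88128 - 2*(-13)*5 = 88128 + 130 = 88258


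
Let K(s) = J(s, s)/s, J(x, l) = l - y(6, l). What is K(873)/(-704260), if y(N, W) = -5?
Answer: -439/307409490 ≈ -1.4281e-6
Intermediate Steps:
J(x, l) = 5 + l (J(x, l) = l - 1*(-5) = l + 5 = 5 + l)
K(s) = (5 + s)/s
K(873)/(-704260) = ((5 + 873)/873)/(-704260) = ((1/873)*878)*(-1/704260) = (878/873)*(-1/704260) = -439/307409490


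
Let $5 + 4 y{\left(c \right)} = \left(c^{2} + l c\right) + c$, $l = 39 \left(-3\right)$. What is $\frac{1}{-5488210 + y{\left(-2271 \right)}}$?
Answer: $- \frac{1}{4132992} \approx -2.4196 \cdot 10^{-7}$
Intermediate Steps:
$l = -117$
$y{\left(c \right)} = - \frac{5}{4} - 29 c + \frac{c^{2}}{4}$ ($y{\left(c \right)} = - \frac{5}{4} + \frac{\left(c^{2} - 117 c\right) + c}{4} = - \frac{5}{4} + \frac{c^{2} - 116 c}{4} = - \frac{5}{4} + \left(- 29 c + \frac{c^{2}}{4}\right) = - \frac{5}{4} - 29 c + \frac{c^{2}}{4}$)
$\frac{1}{-5488210 + y{\left(-2271 \right)}} = \frac{1}{-5488210 - \left(- \frac{263431}{4} - \frac{5157441}{4}\right)} = \frac{1}{-5488210 + \left(- \frac{5}{4} + 65859 + \frac{1}{4} \cdot 5157441\right)} = \frac{1}{-5488210 + \left(- \frac{5}{4} + 65859 + \frac{5157441}{4}\right)} = \frac{1}{-5488210 + 1355218} = \frac{1}{-4132992} = - \frac{1}{4132992}$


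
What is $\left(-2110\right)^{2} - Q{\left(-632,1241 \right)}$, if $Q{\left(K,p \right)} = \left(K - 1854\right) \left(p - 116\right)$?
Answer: $7248850$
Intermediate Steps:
$Q{\left(K,p \right)} = \left(-1854 + K\right) \left(-116 + p\right)$
$\left(-2110\right)^{2} - Q{\left(-632,1241 \right)} = \left(-2110\right)^{2} - \left(215064 - 2300814 - -73312 - 784312\right) = 4452100 - \left(215064 - 2300814 + 73312 - 784312\right) = 4452100 - -2796750 = 4452100 + 2796750 = 7248850$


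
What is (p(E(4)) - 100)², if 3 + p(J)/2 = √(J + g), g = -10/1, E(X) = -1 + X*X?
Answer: 11256 - 424*√5 ≈ 10308.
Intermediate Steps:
E(X) = -1 + X²
g = -10 (g = -10*1 = -10)
p(J) = -6 + 2*√(-10 + J) (p(J) = -6 + 2*√(J - 10) = -6 + 2*√(-10 + J))
(p(E(4)) - 100)² = ((-6 + 2*√(-10 + (-1 + 4²))) - 100)² = ((-6 + 2*√(-10 + (-1 + 16))) - 100)² = ((-6 + 2*√(-10 + 15)) - 100)² = ((-6 + 2*√5) - 100)² = (-106 + 2*√5)²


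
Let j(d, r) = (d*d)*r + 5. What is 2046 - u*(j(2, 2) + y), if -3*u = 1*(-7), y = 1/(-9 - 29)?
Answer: 229793/114 ≈ 2015.7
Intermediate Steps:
j(d, r) = 5 + r*d² (j(d, r) = d²*r + 5 = r*d² + 5 = 5 + r*d²)
y = -1/38 (y = 1/(-38) = -1/38 ≈ -0.026316)
u = 7/3 (u = -(-7)/3 = -⅓*(-7) = 7/3 ≈ 2.3333)
2046 - u*(j(2, 2) + y) = 2046 - 7*((5 + 2*2²) - 1/38)/3 = 2046 - 7*((5 + 2*4) - 1/38)/3 = 2046 - 7*((5 + 8) - 1/38)/3 = 2046 - 7*(13 - 1/38)/3 = 2046 - 7*493/(3*38) = 2046 - 1*3451/114 = 2046 - 3451/114 = 229793/114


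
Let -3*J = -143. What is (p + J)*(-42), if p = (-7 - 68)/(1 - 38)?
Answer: -77224/37 ≈ -2087.1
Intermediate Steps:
J = 143/3 (J = -⅓*(-143) = 143/3 ≈ 47.667)
p = 75/37 (p = -75/(-37) = -75*(-1/37) = 75/37 ≈ 2.0270)
(p + J)*(-42) = (75/37 + 143/3)*(-42) = (5516/111)*(-42) = -77224/37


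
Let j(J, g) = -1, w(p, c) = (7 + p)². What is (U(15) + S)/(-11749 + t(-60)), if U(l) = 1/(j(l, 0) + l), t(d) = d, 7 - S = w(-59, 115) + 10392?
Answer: 183245/165326 ≈ 1.1084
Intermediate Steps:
S = -13089 (S = 7 - ((7 - 59)² + 10392) = 7 - ((-52)² + 10392) = 7 - (2704 + 10392) = 7 - 1*13096 = 7 - 13096 = -13089)
U(l) = 1/(-1 + l)
(U(15) + S)/(-11749 + t(-60)) = (1/(-1 + 15) - 13089)/(-11749 - 60) = (1/14 - 13089)/(-11809) = (1/14 - 13089)*(-1/11809) = -183245/14*(-1/11809) = 183245/165326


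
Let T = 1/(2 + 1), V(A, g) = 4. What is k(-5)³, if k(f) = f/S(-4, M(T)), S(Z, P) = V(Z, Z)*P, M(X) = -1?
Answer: 125/64 ≈ 1.9531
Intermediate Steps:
T = ⅓ (T = 1/3 = ⅓ ≈ 0.33333)
S(Z, P) = 4*P
k(f) = -f/4 (k(f) = f/((4*(-1))) = f/(-4) = f*(-¼) = -f/4)
k(-5)³ = (-¼*(-5))³ = (5/4)³ = 125/64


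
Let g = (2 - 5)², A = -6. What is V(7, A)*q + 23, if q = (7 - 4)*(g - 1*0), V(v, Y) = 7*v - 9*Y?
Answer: 2804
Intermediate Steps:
g = 9 (g = (-3)² = 9)
V(v, Y) = -9*Y + 7*v
q = 27 (q = (7 - 4)*(9 - 1*0) = 3*(9 + 0) = 3*9 = 27)
V(7, A)*q + 23 = (-9*(-6) + 7*7)*27 + 23 = (54 + 49)*27 + 23 = 103*27 + 23 = 2781 + 23 = 2804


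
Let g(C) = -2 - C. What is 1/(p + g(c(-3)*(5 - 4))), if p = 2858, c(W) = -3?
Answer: 1/2859 ≈ 0.00034977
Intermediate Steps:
1/(p + g(c(-3)*(5 - 4))) = 1/(2858 + (-2 - (-3)*(5 - 4))) = 1/(2858 + (-2 - (-3))) = 1/(2858 + (-2 - 1*(-3))) = 1/(2858 + (-2 + 3)) = 1/(2858 + 1) = 1/2859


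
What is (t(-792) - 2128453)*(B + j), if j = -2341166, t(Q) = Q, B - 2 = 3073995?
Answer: -1560376742595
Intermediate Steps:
B = 3073997 (B = 2 + 3073995 = 3073997)
(t(-792) - 2128453)*(B + j) = (-792 - 2128453)*(3073997 - 2341166) = -2129245*732831 = -1560376742595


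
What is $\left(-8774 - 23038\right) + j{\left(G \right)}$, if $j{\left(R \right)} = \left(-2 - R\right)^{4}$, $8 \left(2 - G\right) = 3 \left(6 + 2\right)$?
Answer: $-31811$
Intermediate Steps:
$G = -1$ ($G = 2 - \frac{3 \left(6 + 2\right)}{8} = 2 - \frac{3 \cdot 8}{8} = 2 - 3 = -1$)
$\left(-8774 - 23038\right) + j{\left(G \right)} = \left(-8774 - 23038\right) + \left(2 - 1\right)^{4} = -31812 + 1^{4} = -31812 + 1 = -31811$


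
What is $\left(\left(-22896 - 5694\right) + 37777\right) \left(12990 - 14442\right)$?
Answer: $-13339524$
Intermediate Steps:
$\left(\left(-22896 - 5694\right) + 37777\right) \left(12990 - 14442\right) = \left(-28590 + 37777\right) \left(-1452\right) = 9187 \left(-1452\right) = -13339524$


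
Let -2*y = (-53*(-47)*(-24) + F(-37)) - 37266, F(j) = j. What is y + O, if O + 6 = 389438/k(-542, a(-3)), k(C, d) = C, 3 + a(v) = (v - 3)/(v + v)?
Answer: 25917887/542 ≈ 47819.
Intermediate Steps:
a(v) = -3 + (-3 + v)/(2*v) (a(v) = -3 + (v - 3)/(v + v) = -3 + (-3 + v)/((2*v)) = -3 + (-3 + v)*(1/(2*v)) = -3 + (-3 + v)/(2*v))
y = 97087/2 (y = -((-53*(-47)*(-24) - 37) - 37266)/2 = -((2491*(-24) - 37) - 37266)/2 = -((-59784 - 37) - 37266)/2 = -(-59821 - 37266)/2 = -½*(-97087) = 97087/2 ≈ 48544.)
O = -196345/271 (O = -6 + 389438/(-542) = -6 + 389438*(-1/542) = -6 - 194719/271 = -196345/271 ≈ -724.52)
y + O = 97087/2 - 196345/271 = 25917887/542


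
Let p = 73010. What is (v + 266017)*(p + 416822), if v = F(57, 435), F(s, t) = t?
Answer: 130516716064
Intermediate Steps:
v = 435
(v + 266017)*(p + 416822) = (435 + 266017)*(73010 + 416822) = 266452*489832 = 130516716064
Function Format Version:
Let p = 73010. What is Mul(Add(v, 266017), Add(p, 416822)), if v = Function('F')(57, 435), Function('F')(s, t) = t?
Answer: 130516716064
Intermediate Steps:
v = 435
Mul(Add(v, 266017), Add(p, 416822)) = Mul(Add(435, 266017), Add(73010, 416822)) = Mul(266452, 489832) = 130516716064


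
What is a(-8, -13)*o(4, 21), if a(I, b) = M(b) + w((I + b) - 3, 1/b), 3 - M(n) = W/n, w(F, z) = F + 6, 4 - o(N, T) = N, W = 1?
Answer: 0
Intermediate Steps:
o(N, T) = 4 - N
w(F, z) = 6 + F
M(n) = 3 - 1/n
a(I, b) = 6 + I + b - 1/b (a(I, b) = (3 - 1/b) + (6 + ((I + b) - 3)) = (3 - 1/b) + (6 + (-3 + I + b)) = (3 - 1/b) + (3 + I + b) = 6 + I + b - 1/b)
a(-8, -13)*o(4, 21) = (6 - 8 - 13 - 1/(-13))*(4 - 1*4) = (6 - 8 - 13 - 1*(-1/13))*(4 - 4) = (6 - 8 - 13 + 1/13)*0 = -194/13*0 = 0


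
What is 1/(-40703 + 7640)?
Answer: -1/33063 ≈ -3.0245e-5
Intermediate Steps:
1/(-40703 + 7640) = 1/(-33063) = -1/33063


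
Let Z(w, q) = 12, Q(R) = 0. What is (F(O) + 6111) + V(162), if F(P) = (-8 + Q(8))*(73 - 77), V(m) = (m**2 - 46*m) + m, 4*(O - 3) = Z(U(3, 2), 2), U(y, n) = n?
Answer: 25097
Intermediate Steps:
O = 6 (O = 3 + (1/4)*12 = 3 + 3 = 6)
V(m) = m**2 - 45*m
F(P) = 32 (F(P) = (-8 + 0)*(73 - 77) = -8*(-4) = 32)
(F(O) + 6111) + V(162) = (32 + 6111) + 162*(-45 + 162) = 6143 + 162*117 = 6143 + 18954 = 25097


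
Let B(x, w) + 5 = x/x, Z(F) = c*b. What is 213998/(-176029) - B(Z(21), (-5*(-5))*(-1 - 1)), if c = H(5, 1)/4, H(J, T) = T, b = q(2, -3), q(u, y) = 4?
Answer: 490118/176029 ≈ 2.7843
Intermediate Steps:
b = 4
c = ¼ (c = 1/4 = 1*(¼) = ¼ ≈ 0.25000)
Z(F) = 1 (Z(F) = (¼)*4 = 1)
B(x, w) = -4 (B(x, w) = -5 + x/x = -5 + 1 = -4)
213998/(-176029) - B(Z(21), (-5*(-5))*(-1 - 1)) = 213998/(-176029) - 1*(-4) = 213998*(-1/176029) + 4 = -213998/176029 + 4 = 490118/176029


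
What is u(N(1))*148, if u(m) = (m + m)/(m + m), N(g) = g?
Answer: 148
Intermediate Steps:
u(m) = 1 (u(m) = (2*m)/((2*m)) = (2*m)*(1/(2*m)) = 1)
u(N(1))*148 = 1*148 = 148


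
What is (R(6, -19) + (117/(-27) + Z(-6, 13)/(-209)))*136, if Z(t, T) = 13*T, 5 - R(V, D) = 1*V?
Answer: -523736/627 ≈ -835.30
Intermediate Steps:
R(V, D) = 5 - V
(R(6, -19) + (117/(-27) + Z(-6, 13)/(-209)))*136 = ((5 - 1*6) + (117/(-27) + (13*13)/(-209)))*136 = ((5 - 6) + (117*(-1/27) + 169*(-1/209)))*136 = (-1 + (-13/3 - 169/209))*136 = (-1 - 3224/627)*136 = -3851/627*136 = -523736/627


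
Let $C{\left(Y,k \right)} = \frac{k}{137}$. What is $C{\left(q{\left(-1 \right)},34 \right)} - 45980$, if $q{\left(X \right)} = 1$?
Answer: $- \frac{6299226}{137} \approx -45980.0$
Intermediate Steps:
$C{\left(Y,k \right)} = \frac{k}{137}$ ($C{\left(Y,k \right)} = k \frac{1}{137} = \frac{k}{137}$)
$C{\left(q{\left(-1 \right)},34 \right)} - 45980 = \frac{1}{137} \cdot 34 - 45980 = \frac{34}{137} - 45980 = - \frac{6299226}{137}$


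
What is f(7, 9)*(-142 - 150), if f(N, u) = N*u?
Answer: -18396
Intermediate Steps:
f(7, 9)*(-142 - 150) = (7*9)*(-142 - 150) = 63*(-292) = -18396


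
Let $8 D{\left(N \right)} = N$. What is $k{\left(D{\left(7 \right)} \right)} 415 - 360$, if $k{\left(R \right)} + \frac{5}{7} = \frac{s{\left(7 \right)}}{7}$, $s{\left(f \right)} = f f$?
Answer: $\frac{15740}{7} \approx 2248.6$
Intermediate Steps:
$s{\left(f \right)} = f^{2}$
$D{\left(N \right)} = \frac{N}{8}$
$k{\left(R \right)} = \frac{44}{7}$ ($k{\left(R \right)} = - \frac{5}{7} + \frac{7^{2}}{7} = - \frac{5}{7} + 49 \cdot \frac{1}{7} = - \frac{5}{7} + 7 = \frac{44}{7}$)
$k{\left(D{\left(7 \right)} \right)} 415 - 360 = \frac{44}{7} \cdot 415 - 360 = \frac{18260}{7} - 360 = \frac{15740}{7}$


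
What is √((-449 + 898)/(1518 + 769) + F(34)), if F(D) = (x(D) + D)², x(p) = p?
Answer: √24186253119/2287 ≈ 68.001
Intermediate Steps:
F(D) = 4*D² (F(D) = (D + D)² = (2*D)² = 4*D²)
√((-449 + 898)/(1518 + 769) + F(34)) = √((-449 + 898)/(1518 + 769) + 4*34²) = √(449/2287 + 4*1156) = √(449*(1/2287) + 4624) = √(449/2287 + 4624) = √(10575537/2287) = √24186253119/2287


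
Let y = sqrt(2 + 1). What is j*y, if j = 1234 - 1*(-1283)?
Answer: 2517*sqrt(3) ≈ 4359.6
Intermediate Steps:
y = sqrt(3) ≈ 1.7320
j = 2517 (j = 1234 + 1283 = 2517)
j*y = 2517*sqrt(3)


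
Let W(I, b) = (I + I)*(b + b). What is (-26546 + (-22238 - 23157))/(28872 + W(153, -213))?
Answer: 71941/101484 ≈ 0.70889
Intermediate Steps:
W(I, b) = 4*I*b (W(I, b) = (2*I)*(2*b) = 4*I*b)
(-26546 + (-22238 - 23157))/(28872 + W(153, -213)) = (-26546 + (-22238 - 23157))/(28872 + 4*153*(-213)) = (-26546 - 45395)/(28872 - 130356) = -71941/(-101484) = -71941*(-1/101484) = 71941/101484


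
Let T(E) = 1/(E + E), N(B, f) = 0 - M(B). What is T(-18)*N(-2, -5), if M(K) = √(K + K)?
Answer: I/18 ≈ 0.055556*I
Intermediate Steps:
M(K) = √2*√K (M(K) = √(2*K) = √2*√K)
N(B, f) = -√2*√B (N(B, f) = 0 - √2*√B = -√2*√B)
T(E) = 1/(2*E)
T(-18)*N(-2, -5) = ((½)/(-18))*(-√2*√(-2)) = ((½)*(-1/18))*(-√2*I*√2) = -(-1)*I/18 = I/18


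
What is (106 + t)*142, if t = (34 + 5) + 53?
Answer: 28116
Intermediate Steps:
t = 92 (t = 39 + 53 = 92)
(106 + t)*142 = (106 + 92)*142 = 198*142 = 28116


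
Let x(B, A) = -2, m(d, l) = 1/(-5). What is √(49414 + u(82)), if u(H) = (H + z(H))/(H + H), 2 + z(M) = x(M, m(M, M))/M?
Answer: √332263015/82 ≈ 222.29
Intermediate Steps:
m(d, l) = -⅕ (m(d, l) = 1*(-⅕) = -⅕)
z(M) = -2 - 2/M
u(H) = (-2 + H - 2/H)/(2*H) (u(H) = (H + (-2 - 2/H))/(H + H) = (-2 + H - 2/H)/((2*H)) = (-2 + H - 2/H)*(1/(2*H)) = (-2 + H - 2/H)/(2*H))
√(49414 + u(82)) = √(49414 + (½)*(-2 + 82*(-2 + 82))/82²) = √(49414 + (½)*(1/6724)*(-2 + 82*80)) = √(49414 + (½)*(1/6724)*(-2 + 6560)) = √(49414 + (½)*(1/6724)*6558) = √(49414 + 3279/6724) = √(332263015/6724) = √332263015/82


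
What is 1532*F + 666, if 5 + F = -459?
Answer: -710182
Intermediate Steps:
F = -464 (F = -5 - 459 = -464)
1532*F + 666 = 1532*(-464) + 666 = -710848 + 666 = -710182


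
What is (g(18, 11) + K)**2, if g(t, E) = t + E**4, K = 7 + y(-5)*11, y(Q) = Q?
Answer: 213481321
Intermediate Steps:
K = -48 (K = 7 - 5*11 = 7 - 55 = -48)
(g(18, 11) + K)**2 = ((18 + 11**4) - 48)**2 = ((18 + 14641) - 48)**2 = (14659 - 48)**2 = 14611**2 = 213481321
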